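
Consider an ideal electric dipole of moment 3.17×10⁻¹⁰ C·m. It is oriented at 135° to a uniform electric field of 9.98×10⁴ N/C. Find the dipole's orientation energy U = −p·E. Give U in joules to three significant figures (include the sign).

U ≈ 2.24×10⁻⁵ J

U = −p·E = −pE cosθ.
U = −(3.17×10⁻¹⁰)(9.98×10⁴)·cos135° = 2.237×10⁻⁵ J.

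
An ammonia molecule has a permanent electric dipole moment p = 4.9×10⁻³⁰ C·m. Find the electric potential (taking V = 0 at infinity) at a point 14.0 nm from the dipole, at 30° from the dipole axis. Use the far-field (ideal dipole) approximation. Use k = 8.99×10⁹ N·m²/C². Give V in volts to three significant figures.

The dipole potential is V = kp cosθ / r².
V = (8.99×10⁹)(4.90×10⁻³⁰)·cos30° / (1.40×10⁻⁸)² = 1.946×10⁻⁴ V.

V ≈ 1.95×10⁻⁴ V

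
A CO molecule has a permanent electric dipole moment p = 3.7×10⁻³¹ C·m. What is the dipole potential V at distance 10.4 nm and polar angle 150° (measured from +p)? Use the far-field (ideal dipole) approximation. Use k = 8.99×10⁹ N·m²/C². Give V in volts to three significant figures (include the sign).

V ≈ -2.66×10⁻⁵ V

The dipole potential is V = kp cosθ / r².
V = (8.99×10⁹)(3.70×10⁻³¹)·cos150° / (1.04×10⁻⁸)² = -2.663×10⁻⁵ V.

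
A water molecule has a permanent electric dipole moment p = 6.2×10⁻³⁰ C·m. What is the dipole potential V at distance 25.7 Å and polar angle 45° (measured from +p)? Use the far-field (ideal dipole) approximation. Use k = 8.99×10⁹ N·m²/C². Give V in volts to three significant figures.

The dipole potential is V = kp cosθ / r².
V = (8.99×10⁹)(6.20×10⁻³⁰)·cos45° / (2.57×10⁻⁹)² = 0.005967 V.

V ≈ 0.00597 V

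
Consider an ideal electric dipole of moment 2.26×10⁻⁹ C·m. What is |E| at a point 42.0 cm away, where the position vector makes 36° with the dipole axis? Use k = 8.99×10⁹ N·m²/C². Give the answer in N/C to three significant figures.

E ≈ 472 N/C

At angle θ the dipole field magnitude is E = (kp/r³)·√(1 + 3cos²θ).
kp/r³ = (8.99×10⁹)(2.26×10⁻⁹) / (0.420)³ = 274.2 N/C.
√(1 + 3cos²36°) = √(1 + 3·0.6545) = √2.9635 ≈ 1.7215.
E ≈ 274.2 × 1.721 = 472.1 N/C.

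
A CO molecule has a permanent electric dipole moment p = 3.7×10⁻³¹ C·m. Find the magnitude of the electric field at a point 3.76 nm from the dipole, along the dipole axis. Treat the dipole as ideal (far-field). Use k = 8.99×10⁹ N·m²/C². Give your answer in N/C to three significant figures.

E ≈ 1.25×10⁵ N/C

On the dipole axis E = 2kp/r³.
E = 2·(8.99×10⁹)(3.70×10⁻³¹) / (3.76×10⁻⁹)³ = 1.251×10⁵ N/C.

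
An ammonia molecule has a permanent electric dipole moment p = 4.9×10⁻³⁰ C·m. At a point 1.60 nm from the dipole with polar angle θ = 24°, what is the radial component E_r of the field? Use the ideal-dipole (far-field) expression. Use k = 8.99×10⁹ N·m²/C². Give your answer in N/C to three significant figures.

E_r ≈ 1.96×10⁷ N/C

For a dipole, E_r = (2kp cosθ)/r³.
kp/r³ = (8.99×10⁹)(4.90×10⁻³⁰)/(1.60×10⁻⁹)³ = 1.075×10⁷ N/C.
E_r = 2·1.075×10⁷·cos24° = 1.965×10⁷ N/C.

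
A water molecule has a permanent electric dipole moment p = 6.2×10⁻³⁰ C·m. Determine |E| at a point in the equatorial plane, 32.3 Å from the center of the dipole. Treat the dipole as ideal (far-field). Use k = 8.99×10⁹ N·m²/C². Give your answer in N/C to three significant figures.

In the equatorial plane E = kp/r³.
E = (8.99×10⁹)(6.20×10⁻³⁰) / (3.23×10⁻⁹)³ = 1.654×10⁶ N/C.

E ≈ 1.65×10⁶ N/C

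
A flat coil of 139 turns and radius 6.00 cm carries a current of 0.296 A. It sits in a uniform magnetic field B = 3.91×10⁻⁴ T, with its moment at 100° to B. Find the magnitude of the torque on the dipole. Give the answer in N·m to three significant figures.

m = NIA = NIπa² = 139·(0.296)·π·(0.0600)² = 0.4653 A·m².
Torque on a magnetic dipole: τ = mB sinθ.
τ = (0.4653)(3.91×10⁻⁴)·sin100° = 1.792×10⁻⁴ N·m.

τ ≈ 1.79×10⁻⁴ N·m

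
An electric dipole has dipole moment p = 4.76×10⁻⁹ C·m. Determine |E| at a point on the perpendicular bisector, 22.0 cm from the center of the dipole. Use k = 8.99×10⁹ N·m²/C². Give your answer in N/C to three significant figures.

In the equatorial plane E = kp/r³.
E = (8.99×10⁹)(4.76×10⁻⁹) / (0.220)³ = 4019 N/C.

E ≈ 4020 N/C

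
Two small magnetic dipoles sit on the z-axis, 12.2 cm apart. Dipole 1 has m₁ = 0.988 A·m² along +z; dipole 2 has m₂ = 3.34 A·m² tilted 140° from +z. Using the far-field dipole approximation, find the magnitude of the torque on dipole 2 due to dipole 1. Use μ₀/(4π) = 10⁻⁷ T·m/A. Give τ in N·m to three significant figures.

τ ≈ 2.34×10⁻⁴ N·m

Dipole B is on the axis of dipole A, so B₁ there is axial: B₁ = (μ₀/4π)·2m₁/r³ along +z.
B₁ = 2(10⁻⁷)(0.988)/(0.122)³ = 1.088×10⁻⁴ T.
τ = m₂ B₁ sinθ.
τ = (3.34)(1.088×10⁻⁴)·sin140° = 2.336×10⁻⁴ N·m.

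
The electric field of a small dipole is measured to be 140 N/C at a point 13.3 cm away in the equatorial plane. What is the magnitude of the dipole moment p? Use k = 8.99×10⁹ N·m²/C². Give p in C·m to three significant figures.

p ≈ 3.66×10⁻¹¹ C·m

In the equatorial plane E = kp/r³, so p = Er³/(k).
p = (140)·(0.133)³ / (8.99×10⁹) = 3.664×10⁻¹¹ C·m.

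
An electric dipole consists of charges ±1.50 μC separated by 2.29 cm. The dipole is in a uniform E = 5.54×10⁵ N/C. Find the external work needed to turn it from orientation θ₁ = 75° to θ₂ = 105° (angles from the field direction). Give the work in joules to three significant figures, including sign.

Dipole moment p = qd = (1.50×10⁻⁶ C)(0.0229 m) = 3.435×10⁻⁸ C·m.
W_ext = ΔU = U(θ₂) − U(θ₁) = −pE cosθ₂ − (−pE cosθ₁) = pE(cosθ₁ − cosθ₂).
W = (3.435×10⁻⁸)(5.54×10⁵)·(cos75° − cos105°) = (0.01903)·(+0.5176) = 0.009851 J.

W ≈ 0.00985 J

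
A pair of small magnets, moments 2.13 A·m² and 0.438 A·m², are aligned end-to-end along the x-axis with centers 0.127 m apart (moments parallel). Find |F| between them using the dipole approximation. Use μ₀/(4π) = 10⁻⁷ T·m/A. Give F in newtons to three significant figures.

F ≈ 0.00215 N

On-axis B of dipole 1: B = (μ₀/4π)·2m₁/r³. Force on dipole 2: F = m₂·dB/dr.
dB/dr = −(μ₀/4π)·6m₁/r⁴, so |F| = (μ₀/4π)·6m₁m₂/r⁴.
F = 6(10⁻⁷)(2.13)(0.438)/(0.127)⁴ = 0.002152 N.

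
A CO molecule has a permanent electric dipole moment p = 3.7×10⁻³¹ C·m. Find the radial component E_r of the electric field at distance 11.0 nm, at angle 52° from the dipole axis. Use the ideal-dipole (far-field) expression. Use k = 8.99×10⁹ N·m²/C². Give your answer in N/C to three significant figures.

E_r ≈ 3080 N/C

For a dipole, E_r = (2kp cosθ)/r³.
kp/r³ = (8.99×10⁹)(3.70×10⁻³¹)/(1.10×10⁻⁸)³ = 2499 N/C.
E_r = 2·2499·cos52° = 3077 N/C.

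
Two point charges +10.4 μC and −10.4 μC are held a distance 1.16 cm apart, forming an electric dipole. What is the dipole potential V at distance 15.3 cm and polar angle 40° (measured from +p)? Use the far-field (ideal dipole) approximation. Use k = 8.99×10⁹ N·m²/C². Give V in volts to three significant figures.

Dipole moment p = qd = (1.04×10⁻⁵ C)(0.0116 m) = 1.206×10⁻⁷ C·m.
The dipole potential is V = kp cosθ / r².
V = (8.99×10⁹)(1.206×10⁻⁷)·cos40° / (0.153)² = 3.548×10⁴ V.

V ≈ 3.55×10⁴ V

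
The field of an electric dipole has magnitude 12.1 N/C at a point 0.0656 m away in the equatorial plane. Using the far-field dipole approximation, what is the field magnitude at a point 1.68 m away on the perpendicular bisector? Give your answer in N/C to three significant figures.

Dipole fields scale as 1/r³ in the far field; the geometry is the same at both points.
E₂ = E₁ · (r₁/r₂)³ = 12.1 · (0.0656/1.68)³.
(r₁/r₂)³ = (0.03905)³ = 5.954e-05.
E₂ ≈ 7.204×10⁻⁴ N/C.

E ≈ 7.20×10⁻⁴ N/C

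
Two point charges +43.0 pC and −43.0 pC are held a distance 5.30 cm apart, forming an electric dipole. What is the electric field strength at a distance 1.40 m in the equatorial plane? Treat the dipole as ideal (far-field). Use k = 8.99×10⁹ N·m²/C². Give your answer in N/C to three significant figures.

Dipole moment p = qd = (4.30×10⁻¹¹ C)(0.0530 m) = 2.279×10⁻¹² C·m.
On the perpendicular bisector E = kp/r³ (half the axial value at the same distance).
E = (8.99×10⁹)(2.279×10⁻¹²) / (1.40)³ = 0.007467 N/C.

E ≈ 0.00747 N/C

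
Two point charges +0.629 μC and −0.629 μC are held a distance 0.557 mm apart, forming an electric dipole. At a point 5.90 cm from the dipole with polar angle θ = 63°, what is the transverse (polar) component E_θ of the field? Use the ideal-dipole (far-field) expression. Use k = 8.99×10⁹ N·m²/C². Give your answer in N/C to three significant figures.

E_θ ≈ 1.37×10⁴ N/C

Dipole moment p = qd = (6.29×10⁻⁷ C)(5.57×10⁻⁴ m) = 3.504×10⁻¹⁰ C·m.
For a dipole, E_θ = (kp sinθ)/r³.
kp/r³ = (8.99×10⁹)(3.504×10⁻¹⁰)/(0.0590)³ = 1.534×10⁴ N/C.
E_θ = 1.534×10⁴·sin63° = 1.367×10⁴ N/C.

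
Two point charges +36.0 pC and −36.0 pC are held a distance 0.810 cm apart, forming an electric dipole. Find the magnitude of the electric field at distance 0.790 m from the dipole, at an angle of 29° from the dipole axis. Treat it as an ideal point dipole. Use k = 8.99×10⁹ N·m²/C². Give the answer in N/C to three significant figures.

E ≈ 0.00965 N/C

Dipole moment p = qd = (3.60×10⁻¹¹ C)(0.00810 m) = 2.916×10⁻¹³ C·m.
At angle θ the dipole field magnitude is E = (kp/r³)·√(1 + 3cos²θ).
kp/r³ = (8.99×10⁹)(2.916×10⁻¹³) / (0.790)³ = 0.005317 N/C.
√(1 + 3cos²29°) = √(1 + 3·0.7650) = √3.2949 ≈ 1.8152.
E ≈ 0.005317 × 1.815 = 0.009651 N/C.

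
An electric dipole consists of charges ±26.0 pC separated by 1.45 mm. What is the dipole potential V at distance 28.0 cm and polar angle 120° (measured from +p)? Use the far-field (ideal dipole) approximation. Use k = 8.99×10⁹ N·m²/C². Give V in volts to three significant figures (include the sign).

Dipole moment p = qd = (2.60×10⁻¹¹ C)(0.00145 m) = 3.77×10⁻¹⁴ C·m.
The dipole potential is V = kp cosθ / r².
V = (8.99×10⁹)(3.77×10⁻¹⁴)·cos120° / (0.280)² = -0.002161 V.

V ≈ -0.00216 V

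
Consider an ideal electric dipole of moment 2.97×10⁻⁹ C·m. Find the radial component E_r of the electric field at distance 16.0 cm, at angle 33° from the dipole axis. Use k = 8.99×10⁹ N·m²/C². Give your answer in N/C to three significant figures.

E_r ≈ 1.09×10⁴ N/C

For a dipole, E_r = (2kp cosθ)/r³.
kp/r³ = (8.99×10⁹)(2.97×10⁻⁹)/(0.160)³ = 6519 N/C.
E_r = 2·6519·cos33° = 1.093×10⁴ N/C.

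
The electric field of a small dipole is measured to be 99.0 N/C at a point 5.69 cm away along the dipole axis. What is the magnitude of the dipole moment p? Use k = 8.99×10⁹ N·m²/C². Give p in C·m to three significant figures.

On axis E = 2kp/r³, so p = Er³/(2k).
p = (99.0)·(0.0569)³ / (2·8.99×10⁹) = 1.014×10⁻¹² C·m.

p ≈ 1.01×10⁻¹² C·m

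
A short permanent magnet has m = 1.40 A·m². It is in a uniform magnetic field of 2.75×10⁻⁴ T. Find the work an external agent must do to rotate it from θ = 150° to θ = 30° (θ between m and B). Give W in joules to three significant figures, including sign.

W ≈ -6.67×10⁻⁴ J

W_ext = ΔU = −mB cosθ₂ + mB cosθ₁ = mB(cosθ₁ − cosθ₂).
W = (1.40)(2.75×10⁻⁴)·(cos150° − cos30°) = (3.850×10⁻⁴)·(-1.7321) = -6.668×10⁻⁴ J.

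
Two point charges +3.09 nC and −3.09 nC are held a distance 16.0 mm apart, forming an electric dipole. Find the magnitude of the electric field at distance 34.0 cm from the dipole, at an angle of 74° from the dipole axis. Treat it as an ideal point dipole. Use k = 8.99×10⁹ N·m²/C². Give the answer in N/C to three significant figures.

E ≈ 12.5 N/C

Dipole moment p = qd = (3.09×10⁻⁹ C)(0.0160 m) = 4.944×10⁻¹¹ C·m.
At angle θ the dipole field magnitude is E = (kp/r³)·√(1 + 3cos²θ).
kp/r³ = (8.99×10⁹)(4.944×10⁻¹¹) / (0.340)³ = 11.31 N/C.
√(1 + 3cos²74°) = √(1 + 3·0.0760) = √1.2279 ≈ 1.1081.
E ≈ 11.31 × 1.108 = 12.53 N/C.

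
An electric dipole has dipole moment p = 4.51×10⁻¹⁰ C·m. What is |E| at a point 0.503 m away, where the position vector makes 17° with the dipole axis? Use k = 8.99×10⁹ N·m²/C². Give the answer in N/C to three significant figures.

E ≈ 61.6 N/C

At angle θ the dipole field magnitude is E = (kp/r³)·√(1 + 3cos²θ).
kp/r³ = (8.99×10⁹)(4.51×10⁻¹⁰) / (0.503)³ = 31.86 N/C.
√(1 + 3cos²17°) = √(1 + 3·0.9145) = √3.7436 ≈ 1.9348.
E ≈ 31.86 × 1.935 = 61.64 N/C.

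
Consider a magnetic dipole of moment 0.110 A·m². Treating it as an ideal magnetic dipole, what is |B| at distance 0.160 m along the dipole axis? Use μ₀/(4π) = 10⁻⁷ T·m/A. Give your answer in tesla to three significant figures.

On axis B = (μ₀/4π)·2m/r³.
B = 2·(10⁻⁷)·(0.110) / (0.160)³ = 5.371×10⁻⁶ T.

B ≈ 5.37×10⁻⁶ T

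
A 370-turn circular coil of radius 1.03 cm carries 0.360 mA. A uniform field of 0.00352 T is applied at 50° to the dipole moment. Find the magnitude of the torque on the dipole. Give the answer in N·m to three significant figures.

m = NIA = NIπa² = 370·(3.60×10⁻⁴)·π·(0.0103)² = 4.439×10⁻⁵ A·m².
Torque on a magnetic dipole: τ = mB sinθ.
τ = (4.439×10⁻⁵)(0.00352)·sin50° = 1.197×10⁻⁷ N·m.

τ ≈ 1.20×10⁻⁷ N·m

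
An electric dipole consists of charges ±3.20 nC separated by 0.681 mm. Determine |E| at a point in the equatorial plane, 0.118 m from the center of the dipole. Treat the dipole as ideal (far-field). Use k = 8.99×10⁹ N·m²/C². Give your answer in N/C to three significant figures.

E ≈ 11.9 N/C

Dipole moment p = qd = (3.20×10⁻⁹ C)(6.81×10⁻⁴ m) = 2.179×10⁻¹² C·m.
On the perpendicular bisector E = kp/r³ (half the axial value at the same distance).
E = (8.99×10⁹)(2.179×10⁻¹²) / (0.118)³ = 11.92 N/C.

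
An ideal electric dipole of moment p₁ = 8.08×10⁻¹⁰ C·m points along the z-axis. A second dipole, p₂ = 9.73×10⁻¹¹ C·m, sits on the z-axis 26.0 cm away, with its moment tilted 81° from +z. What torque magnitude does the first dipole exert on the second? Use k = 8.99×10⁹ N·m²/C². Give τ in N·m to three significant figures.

τ ≈ 7.94×10⁻⁸ N·m

The second dipole sits on the axis of the first, so the field there is axial: E₁ = 2kp₁/r³ along +z.
E₁ = 2(8.99×10⁹)(8.08×10⁻¹⁰)/(0.260)³ = 826.6 N/C.
Torque on the second dipole: τ = p₂ E₁ sinθ.
τ = (9.73×10⁻¹¹)(826.6)·sin81° = 7.944×10⁻⁸ N·m.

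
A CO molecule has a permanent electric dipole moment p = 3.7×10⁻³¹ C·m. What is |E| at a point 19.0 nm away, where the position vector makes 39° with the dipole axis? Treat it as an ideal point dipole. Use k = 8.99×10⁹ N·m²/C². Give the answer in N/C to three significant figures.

E ≈ 813 N/C

At angle θ the dipole field magnitude is E = (kp/r³)·√(1 + 3cos²θ).
kp/r³ = (8.99×10⁹)(3.70×10⁻³¹) / (1.90×10⁻⁸)³ = 485.0 N/C.
√(1 + 3cos²39°) = √(1 + 3·0.6040) = √2.8119 ≈ 1.6769.
E ≈ 485.0 × 1.677 = 813.2 N/C.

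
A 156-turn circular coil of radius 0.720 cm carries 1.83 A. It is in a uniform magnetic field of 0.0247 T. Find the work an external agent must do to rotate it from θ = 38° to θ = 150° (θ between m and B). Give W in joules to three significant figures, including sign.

W ≈ 0.00190 J

m = NIA = NIπa² = 156·(1.83)·π·(0.00720)² = 0.04649 A·m².
W_ext = ΔU = −mB cosθ₂ + mB cosθ₁ = mB(cosθ₁ − cosθ₂).
W = (0.04649)(0.0247)·(cos38° − cos150°) = (0.001148)·(+1.6540) = 0.001899 J.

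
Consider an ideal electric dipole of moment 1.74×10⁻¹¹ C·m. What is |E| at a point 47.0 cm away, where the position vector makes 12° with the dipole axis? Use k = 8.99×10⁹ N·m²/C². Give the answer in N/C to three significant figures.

E ≈ 2.96 N/C

At angle θ the dipole field magnitude is E = (kp/r³)·√(1 + 3cos²θ).
kp/r³ = (8.99×10⁹)(1.74×10⁻¹¹) / (0.470)³ = 1.507 N/C.
√(1 + 3cos²12°) = √(1 + 3·0.9568) = √3.8703 ≈ 1.9673.
E ≈ 1.507 × 1.967 = 2.964 N/C.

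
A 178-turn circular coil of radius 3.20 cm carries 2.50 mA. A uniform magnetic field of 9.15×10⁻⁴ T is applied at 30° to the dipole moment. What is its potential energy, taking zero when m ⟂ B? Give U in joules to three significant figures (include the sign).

m = NIA = NIπa² = 178·(0.00250)·π·(0.0320)² = 0.001432 A·m².
U = −m·B = −mB cosθ.
U = −(0.001432)(9.15×10⁻⁴)·cos30° = -1.135×10⁻⁶ J.

U ≈ -1.13×10⁻⁶ J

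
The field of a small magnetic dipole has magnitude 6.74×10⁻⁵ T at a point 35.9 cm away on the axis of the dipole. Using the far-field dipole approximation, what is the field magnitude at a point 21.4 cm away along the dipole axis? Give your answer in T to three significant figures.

Dipole fields scale as 1/r³ in the far field; the geometry is the same at both points.
B₂ = B₁ · (r₁/r₂)³ = 6.74×10⁻⁵ · (35.9/21.4)³.
(r₁/r₂)³ = (1.678)³ = 4.721.
B₂ ≈ 3.182×10⁻⁴ T.

B ≈ 3.18×10⁻⁴ T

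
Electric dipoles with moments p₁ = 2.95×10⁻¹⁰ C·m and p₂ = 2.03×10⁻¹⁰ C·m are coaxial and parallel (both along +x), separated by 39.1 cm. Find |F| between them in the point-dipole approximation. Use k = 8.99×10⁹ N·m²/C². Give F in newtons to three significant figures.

F ≈ 1.38×10⁻⁷ N

On-axis field of dipole 1 at distance r: E = 2kp₁/r³. Force on dipole 2 is F = p₂·dE/dr (gradient along axis).
dE/dr = −6kp₁/r⁴, so |F| = 6kp₁p₂/r⁴ (attractive for aligned moments).
F = 6(8.99×10⁹)(2.95×10⁻¹⁰)(2.03×10⁻¹⁰)/(0.391)⁴ = 1.382×10⁻⁷ N.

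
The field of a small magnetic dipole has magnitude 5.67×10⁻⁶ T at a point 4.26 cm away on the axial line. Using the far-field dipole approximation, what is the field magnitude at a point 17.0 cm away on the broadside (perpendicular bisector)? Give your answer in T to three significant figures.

B ≈ 4.46×10⁻⁸ T

Dipole fields scale as 1/r³ in the far field.
The axial field is twice the equatorial field at the same r, so the geometry factor is 1/2.
B₂ = B₁ · (1/2) · (r₁/r₂)³ = 5.67×10⁻⁶ · 0.5 · (4.26/17.0)³.
(r₁/r₂)³ = (0.2506)³ = 0.01574.
B₂ ≈ 4.461×10⁻⁸ T.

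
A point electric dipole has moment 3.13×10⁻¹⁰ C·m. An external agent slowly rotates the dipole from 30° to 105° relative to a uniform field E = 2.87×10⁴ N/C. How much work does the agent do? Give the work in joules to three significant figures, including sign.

W_ext = ΔU = U(θ₂) − U(θ₁) = −pE cosθ₂ − (−pE cosθ₁) = pE(cosθ₁ − cosθ₂).
W = (3.13×10⁻¹⁰)(2.87×10⁴)·(cos30° − cos105°) = (8.983×10⁻⁶)·(+1.1248) = 1.010×10⁻⁵ J.

W ≈ 1.01×10⁻⁵ J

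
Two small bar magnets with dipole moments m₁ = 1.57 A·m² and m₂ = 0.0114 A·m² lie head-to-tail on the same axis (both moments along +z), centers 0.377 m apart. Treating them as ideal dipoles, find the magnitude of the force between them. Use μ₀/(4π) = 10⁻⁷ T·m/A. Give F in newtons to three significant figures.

On-axis B of dipole 1: B = (μ₀/4π)·2m₁/r³. Force on dipole 2: F = m₂·dB/dr.
dB/dr = −(μ₀/4π)·6m₁/r⁴, so |F| = (μ₀/4π)·6m₁m₂/r⁴.
F = 6(10⁻⁷)(1.57)(0.0114)/(0.377)⁴ = 5.316×10⁻⁷ N.

F ≈ 5.32×10⁻⁷ N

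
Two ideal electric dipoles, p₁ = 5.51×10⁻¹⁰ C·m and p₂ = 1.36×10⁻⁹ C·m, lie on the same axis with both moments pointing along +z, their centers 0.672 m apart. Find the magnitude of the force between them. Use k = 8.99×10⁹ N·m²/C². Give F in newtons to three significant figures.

On-axis field of dipole 1 at distance r: E = 2kp₁/r³. Force on dipole 2 is F = p₂·dE/dr (gradient along axis).
dE/dr = −6kp₁/r⁴, so |F| = 6kp₁p₂/r⁴ (attractive for aligned moments).
F = 6(8.99×10⁹)(5.51×10⁻¹⁰)(1.36×10⁻⁹)/(0.672)⁴ = 1.982×10⁻⁷ N.

F ≈ 1.98×10⁻⁷ N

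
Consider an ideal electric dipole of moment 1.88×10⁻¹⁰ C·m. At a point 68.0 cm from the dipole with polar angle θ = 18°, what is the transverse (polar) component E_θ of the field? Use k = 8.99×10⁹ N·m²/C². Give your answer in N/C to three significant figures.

E_θ ≈ 1.66 N/C

For a dipole, E_θ = (kp sinθ)/r³.
kp/r³ = (8.99×10⁹)(1.88×10⁻¹⁰)/(0.680)³ = 5.375 N/C.
E_θ = 5.375·sin18° = 1.661 N/C.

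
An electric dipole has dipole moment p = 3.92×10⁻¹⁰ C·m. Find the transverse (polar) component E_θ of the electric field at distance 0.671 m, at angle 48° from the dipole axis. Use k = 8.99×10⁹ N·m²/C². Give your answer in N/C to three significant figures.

E_θ ≈ 8.67 N/C

For a dipole, E_θ = (kp sinθ)/r³.
kp/r³ = (8.99×10⁹)(3.92×10⁻¹⁰)/(0.671)³ = 11.66 N/C.
E_θ = 11.66·sin48° = 8.669 N/C.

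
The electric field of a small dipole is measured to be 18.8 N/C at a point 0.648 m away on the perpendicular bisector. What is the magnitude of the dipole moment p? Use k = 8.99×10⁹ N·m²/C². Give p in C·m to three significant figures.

In the equatorial plane E = kp/r³, so p = Er³/(k).
p = (18.8)·(0.648)³ / (8.99×10⁹) = 5.690×10⁻¹⁰ C·m.

p ≈ 5.69×10⁻¹⁰ C·m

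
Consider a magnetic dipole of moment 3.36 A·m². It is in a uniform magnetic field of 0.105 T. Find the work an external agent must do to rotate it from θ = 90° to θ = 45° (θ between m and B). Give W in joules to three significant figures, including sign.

W ≈ -0.249 J

W_ext = ΔU = −mB cosθ₂ + mB cosθ₁ = mB(cosθ₁ − cosθ₂).
W = (3.36)(0.105)·(cos90° − cos45°) = (0.3528)·(-0.7071) = -0.2495 J.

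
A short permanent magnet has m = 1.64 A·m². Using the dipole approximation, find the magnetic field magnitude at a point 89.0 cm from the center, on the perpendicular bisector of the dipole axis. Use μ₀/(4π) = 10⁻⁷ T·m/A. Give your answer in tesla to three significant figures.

In the equatorial plane B = (μ₀/4π)·m/r³ (half the axial value).
B = (10⁻⁷)·(1.64) / (0.890)³ = 2.326×10⁻⁷ T.

B ≈ 2.33×10⁻⁷ T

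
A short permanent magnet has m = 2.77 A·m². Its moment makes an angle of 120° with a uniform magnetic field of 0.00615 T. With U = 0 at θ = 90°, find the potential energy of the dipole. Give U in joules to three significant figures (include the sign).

U ≈ 0.00852 J

U = −m·B = −mB cosθ.
U = −(2.77)(0.00615)·cos120° = 0.008518 J.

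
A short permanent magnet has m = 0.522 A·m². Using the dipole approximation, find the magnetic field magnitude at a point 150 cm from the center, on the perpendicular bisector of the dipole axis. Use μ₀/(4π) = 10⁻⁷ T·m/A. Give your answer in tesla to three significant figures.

In the equatorial plane B = (μ₀/4π)·m/r³ (half the axial value).
B = (10⁻⁷)·(0.522) / (1.50)³ = 1.547×10⁻⁸ T.

B ≈ 1.55×10⁻⁸ T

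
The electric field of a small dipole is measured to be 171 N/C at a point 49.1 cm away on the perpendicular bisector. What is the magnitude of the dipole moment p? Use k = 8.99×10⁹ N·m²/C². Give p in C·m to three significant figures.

In the equatorial plane E = kp/r³, so p = Er³/(k).
p = (171)·(0.491)³ / (8.99×10⁹) = 2.252×10⁻⁹ C·m.

p ≈ 2.25×10⁻⁹ C·m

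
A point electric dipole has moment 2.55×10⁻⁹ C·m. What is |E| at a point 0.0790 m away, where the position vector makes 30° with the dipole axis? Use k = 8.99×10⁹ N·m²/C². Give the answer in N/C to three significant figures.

At angle θ the dipole field magnitude is E = (kp/r³)·√(1 + 3cos²θ).
kp/r³ = (8.99×10⁹)(2.55×10⁻⁹) / (0.0790)³ = 4.650×10⁴ N/C.
√(1 + 3cos²30°) = √(1 + 3·0.7500) = √3.2500 ≈ 1.8028.
E ≈ 4.650×10⁴ × 1.803 = 8.382×10⁴ N/C.

E ≈ 8.38×10⁴ N/C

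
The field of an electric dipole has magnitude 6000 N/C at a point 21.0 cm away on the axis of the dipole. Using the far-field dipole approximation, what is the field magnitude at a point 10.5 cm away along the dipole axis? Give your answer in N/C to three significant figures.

E ≈ 4.80×10⁴ N/C

Dipole fields scale as 1/r³ in the far field; the geometry is the same at both points.
E₂ = E₁ · (r₁/r₂)³ = 6000 · (21.0/10.5)³.
(r₁/r₂)³ = (2)³ = 8.
E₂ ≈ 4.800×10⁴ N/C.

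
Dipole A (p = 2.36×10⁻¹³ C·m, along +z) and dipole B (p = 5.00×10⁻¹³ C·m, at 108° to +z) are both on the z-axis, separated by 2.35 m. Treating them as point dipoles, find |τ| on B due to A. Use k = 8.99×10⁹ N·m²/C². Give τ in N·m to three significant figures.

The second dipole sits on the axis of the first, so the field there is axial: E₁ = 2kp₁/r³ along +z.
E₁ = 2(8.99×10⁹)(2.36×10⁻¹³)/(2.35)³ = 3.270×10⁻⁴ N/C.
Torque on the second dipole: τ = p₂ E₁ sinθ.
τ = (5.00×10⁻¹³)(3.270×10⁻⁴)·sin108° = 1.555×10⁻¹⁶ N·m.

τ ≈ 1.55×10⁻¹⁶ N·m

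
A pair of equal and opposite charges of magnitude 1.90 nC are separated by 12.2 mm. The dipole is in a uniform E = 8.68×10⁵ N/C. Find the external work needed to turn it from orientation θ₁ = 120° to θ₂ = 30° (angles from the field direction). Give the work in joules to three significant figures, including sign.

Dipole moment p = qd = (1.90×10⁻⁹ C)(0.0122 m) = 2.318×10⁻¹¹ C·m.
W_ext = ΔU = U(θ₂) − U(θ₁) = −pE cosθ₂ − (−pE cosθ₁) = pE(cosθ₁ − cosθ₂).
W = (2.318×10⁻¹¹)(8.68×10⁵)·(cos120° − cos30°) = (2.012×10⁻⁵)·(-1.3660) = -2.748×10⁻⁵ J.

W ≈ -2.75×10⁻⁵ J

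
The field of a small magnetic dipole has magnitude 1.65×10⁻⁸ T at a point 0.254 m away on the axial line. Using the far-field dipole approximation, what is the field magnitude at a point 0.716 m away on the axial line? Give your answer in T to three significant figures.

B ≈ 7.37×10⁻¹⁰ T

Dipole fields scale as 1/r³ in the far field; the geometry is the same at both points.
B₂ = B₁ · (r₁/r₂)³ = 1.65×10⁻⁸ · (0.254/0.716)³.
(r₁/r₂)³ = (0.3547)³ = 0.04464.
B₂ ≈ 7.366×10⁻¹⁰ T.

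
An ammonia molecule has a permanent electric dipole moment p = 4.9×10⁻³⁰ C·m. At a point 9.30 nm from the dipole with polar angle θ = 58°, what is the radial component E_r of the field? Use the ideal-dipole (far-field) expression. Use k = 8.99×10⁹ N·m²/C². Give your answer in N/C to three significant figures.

For a dipole, E_r = (2kp cosθ)/r³.
kp/r³ = (8.99×10⁹)(4.90×10⁻³⁰)/(9.30×10⁻⁹)³ = 5.477×10⁴ N/C.
E_r = 2·5.477×10⁴·cos58° = 5.804×10⁴ N/C.

E_r ≈ 5.80×10⁴ N/C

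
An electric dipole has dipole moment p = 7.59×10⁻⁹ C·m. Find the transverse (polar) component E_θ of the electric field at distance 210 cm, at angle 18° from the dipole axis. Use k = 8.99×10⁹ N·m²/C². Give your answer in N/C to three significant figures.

For a dipole, E_θ = (kp sinθ)/r³.
kp/r³ = (8.99×10⁹)(7.59×10⁻⁹)/(2.10)³ = 7.368 N/C.
E_θ = 7.368·sin18° = 2.277 N/C.

E_θ ≈ 2.28 N/C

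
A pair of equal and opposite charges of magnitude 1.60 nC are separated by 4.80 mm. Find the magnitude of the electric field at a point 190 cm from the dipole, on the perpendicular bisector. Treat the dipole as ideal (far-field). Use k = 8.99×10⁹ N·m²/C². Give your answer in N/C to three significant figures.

Dipole moment p = qd = (1.60×10⁻⁹ C)(0.00480 m) = 7.68×10⁻¹² C·m.
On the perpendicular bisector E = kp/r³ (half the axial value at the same distance).
E = (8.99×10⁹)(7.68×10⁻¹²) / (1.90)³ = 0.01007 N/C.

E ≈ 0.0101 N/C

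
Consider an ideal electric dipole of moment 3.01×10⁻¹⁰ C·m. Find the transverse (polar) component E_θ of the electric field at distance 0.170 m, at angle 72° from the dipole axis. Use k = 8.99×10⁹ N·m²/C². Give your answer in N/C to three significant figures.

E_θ ≈ 524 N/C

For a dipole, E_θ = (kp sinθ)/r³.
kp/r³ = (8.99×10⁹)(3.01×10⁻¹⁰)/(0.170)³ = 550.8 N/C.
E_θ = 550.8·sin72° = 523.8 N/C.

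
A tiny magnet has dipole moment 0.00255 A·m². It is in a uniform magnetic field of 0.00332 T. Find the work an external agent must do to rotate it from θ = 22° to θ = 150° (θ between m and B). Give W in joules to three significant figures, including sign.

W ≈ 1.52×10⁻⁵ J

W_ext = ΔU = −mB cosθ₂ + mB cosθ₁ = mB(cosθ₁ − cosθ₂).
W = (0.00255)(0.00332)·(cos22° − cos150°) = (8.466×10⁻⁶)·(+1.7932) = 1.518×10⁻⁵ J.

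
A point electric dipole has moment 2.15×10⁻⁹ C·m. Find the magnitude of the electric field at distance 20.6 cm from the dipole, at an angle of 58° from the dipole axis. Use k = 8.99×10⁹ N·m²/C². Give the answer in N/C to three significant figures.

At angle θ the dipole field magnitude is E = (kp/r³)·√(1 + 3cos²θ).
kp/r³ = (8.99×10⁹)(2.15×10⁻⁹) / (0.206)³ = 2211 N/C.
√(1 + 3cos²58°) = √(1 + 3·0.2808) = √1.8424 ≈ 1.3574.
E ≈ 2211 × 1.357 = 3001 N/C.

E ≈ 3000 N/C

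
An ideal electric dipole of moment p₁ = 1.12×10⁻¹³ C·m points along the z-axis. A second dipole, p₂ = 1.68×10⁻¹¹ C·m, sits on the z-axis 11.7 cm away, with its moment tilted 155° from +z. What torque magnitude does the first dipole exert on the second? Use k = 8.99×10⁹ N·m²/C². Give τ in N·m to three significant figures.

The second dipole sits on the axis of the first, so the field there is axial: E₁ = 2kp₁/r³ along +z.
E₁ = 2(8.99×10⁹)(1.12×10⁻¹³)/(0.117)³ = 1.257 N/C.
Torque on the second dipole: τ = p₂ E₁ sinθ.
τ = (1.68×10⁻¹¹)(1.257)·sin155° = 8.927×10⁻¹² N·m.

τ ≈ 8.93×10⁻¹² N·m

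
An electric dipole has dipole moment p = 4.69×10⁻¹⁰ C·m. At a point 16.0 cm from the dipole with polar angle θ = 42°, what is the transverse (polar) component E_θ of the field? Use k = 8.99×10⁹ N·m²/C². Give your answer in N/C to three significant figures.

E_θ ≈ 689 N/C

For a dipole, E_θ = (kp sinθ)/r³.
kp/r³ = (8.99×10⁹)(4.69×10⁻¹⁰)/(0.160)³ = 1029 N/C.
E_θ = 1029·sin42° = 688.8 N/C.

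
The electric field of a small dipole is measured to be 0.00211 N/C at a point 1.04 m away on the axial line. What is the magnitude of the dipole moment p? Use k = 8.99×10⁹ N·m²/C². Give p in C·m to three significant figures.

p ≈ 1.32×10⁻¹³ C·m

On axis E = 2kp/r³, so p = Er³/(2k).
p = (0.00211)·(1.04)³ / (2·8.99×10⁹) = 1.320×10⁻¹³ C·m.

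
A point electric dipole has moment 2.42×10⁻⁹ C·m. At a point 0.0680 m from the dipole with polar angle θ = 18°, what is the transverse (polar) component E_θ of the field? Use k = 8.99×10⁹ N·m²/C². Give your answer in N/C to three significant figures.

E_θ ≈ 2.14×10⁴ N/C

For a dipole, E_θ = (kp sinθ)/r³.
kp/r³ = (8.99×10⁹)(2.42×10⁻⁹)/(0.0680)³ = 6.919×10⁴ N/C.
E_θ = 6.919×10⁴·sin18° = 2.138×10⁴ N/C.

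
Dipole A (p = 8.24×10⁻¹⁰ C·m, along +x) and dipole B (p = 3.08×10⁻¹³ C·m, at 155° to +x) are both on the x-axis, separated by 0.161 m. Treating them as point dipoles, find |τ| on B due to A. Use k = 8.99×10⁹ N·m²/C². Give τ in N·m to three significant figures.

τ ≈ 4.62×10⁻¹⁰ N·m

The second dipole sits on the axis of the first, so the field there is axial: E₁ = 2kp₁/r³ along +x.
E₁ = 2(8.99×10⁹)(8.24×10⁻¹⁰)/(0.161)³ = 3550 N/C.
Torque on the second dipole: τ = p₂ E₁ sinθ.
τ = (3.08×10⁻¹³)(3550)·sin155° = 4.621×10⁻¹⁰ N·m.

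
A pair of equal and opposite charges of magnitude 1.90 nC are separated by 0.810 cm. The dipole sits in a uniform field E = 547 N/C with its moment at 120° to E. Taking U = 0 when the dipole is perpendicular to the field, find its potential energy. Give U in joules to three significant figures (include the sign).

U ≈ 4.21×10⁻⁹ J

Dipole moment p = qd = (1.90×10⁻⁹ C)(0.00810 m) = 1.539×10⁻¹¹ C·m.
U = −p·E = −pE cosθ.
U = −(1.539×10⁻¹¹)(547)·cos120° = 4.209×10⁻⁹ J.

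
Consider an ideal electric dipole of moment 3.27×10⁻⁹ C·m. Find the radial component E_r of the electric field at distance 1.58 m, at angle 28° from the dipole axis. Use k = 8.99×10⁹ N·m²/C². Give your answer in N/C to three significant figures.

For a dipole, E_r = (2kp cosθ)/r³.
kp/r³ = (8.99×10⁹)(3.27×10⁻⁹)/(1.58)³ = 7.453 N/C.
E_r = 2·7.453·cos28° = 13.16 N/C.

E_r ≈ 13.2 N/C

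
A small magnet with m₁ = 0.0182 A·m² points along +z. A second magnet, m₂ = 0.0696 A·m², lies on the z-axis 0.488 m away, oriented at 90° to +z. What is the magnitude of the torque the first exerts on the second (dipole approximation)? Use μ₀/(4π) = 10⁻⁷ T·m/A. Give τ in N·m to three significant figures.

Dipole B is on the axis of dipole A, so B₁ there is axial: B₁ = (μ₀/4π)·2m₁/r³ along +z.
B₁ = 2(10⁻⁷)(0.0182)/(0.488)³ = 3.132×10⁻⁸ T.
τ = m₂ B₁ sinθ.
τ = (0.0696)(3.132×10⁻⁸)·sin90° = 2.180×10⁻⁹ N·m.

τ ≈ 2.18×10⁻⁹ N·m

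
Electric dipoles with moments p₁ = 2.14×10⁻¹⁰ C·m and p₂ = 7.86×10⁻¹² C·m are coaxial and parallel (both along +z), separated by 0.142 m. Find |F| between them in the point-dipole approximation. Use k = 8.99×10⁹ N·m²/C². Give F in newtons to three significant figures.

F ≈ 2.23×10⁻⁷ N

On-axis field of dipole 1 at distance r: E = 2kp₁/r³. Force on dipole 2 is F = p₂·dE/dr (gradient along axis).
dE/dr = −6kp₁/r⁴, so |F| = 6kp₁p₂/r⁴ (attractive for aligned moments).
F = 6(8.99×10⁹)(2.14×10⁻¹⁰)(7.86×10⁻¹²)/(0.142)⁴ = 2.231×10⁻⁷ N.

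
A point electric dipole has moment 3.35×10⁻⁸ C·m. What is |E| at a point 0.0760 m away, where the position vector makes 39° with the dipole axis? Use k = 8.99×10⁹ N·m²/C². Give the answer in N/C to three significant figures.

E ≈ 1.15×10⁶ N/C

At angle θ the dipole field magnitude is E = (kp/r³)·√(1 + 3cos²θ).
kp/r³ = (8.99×10⁹)(3.35×10⁻⁸) / (0.0760)³ = 6.861×10⁵ N/C.
√(1 + 3cos²39°) = √(1 + 3·0.6040) = √2.8119 ≈ 1.6769.
E ≈ 6.861×10⁵ × 1.677 = 1.150×10⁶ N/C.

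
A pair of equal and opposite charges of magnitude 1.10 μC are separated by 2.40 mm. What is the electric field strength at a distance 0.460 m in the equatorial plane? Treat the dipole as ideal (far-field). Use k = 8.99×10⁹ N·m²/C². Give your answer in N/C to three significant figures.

E ≈ 244 N/C

Dipole moment p = qd = (1.10×10⁻⁶ C)(0.00240 m) = 2.64×10⁻⁹ C·m.
In the equatorial plane E = kp/r³.
E = (8.99×10⁹)(2.64×10⁻⁹) / (0.460)³ = 243.8 N/C.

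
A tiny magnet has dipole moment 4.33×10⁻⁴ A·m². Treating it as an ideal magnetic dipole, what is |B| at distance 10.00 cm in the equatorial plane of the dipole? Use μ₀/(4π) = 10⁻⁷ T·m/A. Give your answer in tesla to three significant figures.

B ≈ 4.33×10⁻⁸ T

In the equatorial plane B = (μ₀/4π)·m/r³ (half the axial value).
B = (10⁻⁷)·(4.33×10⁻⁴) / (0.100)³ = 4.330×10⁻⁸ T.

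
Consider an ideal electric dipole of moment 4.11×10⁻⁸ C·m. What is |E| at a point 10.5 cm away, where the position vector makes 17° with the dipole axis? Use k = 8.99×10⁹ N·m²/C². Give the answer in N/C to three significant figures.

At angle θ the dipole field magnitude is E = (kp/r³)·√(1 + 3cos²θ).
kp/r³ = (8.99×10⁹)(4.11×10⁻⁸) / (0.105)³ = 3.192×10⁵ N/C.
√(1 + 3cos²17°) = √(1 + 3·0.9145) = √3.7436 ≈ 1.9348.
E ≈ 3.192×10⁵ × 1.935 = 6.176×10⁵ N/C.

E ≈ 6.18×10⁵ N/C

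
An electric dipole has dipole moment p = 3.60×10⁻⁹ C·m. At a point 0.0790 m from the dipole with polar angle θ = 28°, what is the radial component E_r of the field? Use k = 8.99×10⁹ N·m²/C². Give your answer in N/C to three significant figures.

E_r ≈ 1.16×10⁵ N/C

For a dipole, E_r = (2kp cosθ)/r³.
kp/r³ = (8.99×10⁹)(3.60×10⁻⁹)/(0.0790)³ = 6.564×10⁴ N/C.
E_r = 2·6.564×10⁴·cos28° = 1.159×10⁵ N/C.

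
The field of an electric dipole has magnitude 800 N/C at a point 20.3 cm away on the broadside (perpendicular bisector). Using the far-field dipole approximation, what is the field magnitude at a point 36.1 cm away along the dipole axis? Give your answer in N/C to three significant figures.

Dipole fields scale as 1/r³ in the far field.
The axial field is twice the equatorial field at the same r, so the geometry factor is 2/1.
E₂ = E₁ · (2/1) · (r₁/r₂)³ = 800 · 2 · (20.3/36.1)³.
(r₁/r₂)³ = (0.5623)³ = 0.1778.
E₂ ≈ 284.5 N/C.

E ≈ 285 N/C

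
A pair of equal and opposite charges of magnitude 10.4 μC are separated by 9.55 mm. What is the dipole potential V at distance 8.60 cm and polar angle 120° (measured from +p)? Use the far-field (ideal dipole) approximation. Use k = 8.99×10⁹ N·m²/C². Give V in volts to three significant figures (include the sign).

Dipole moment p = qd = (1.04×10⁻⁵ C)(0.00955 m) = 9.932×10⁻⁸ C·m.
The dipole potential is V = kp cosθ / r².
V = (8.99×10⁹)(9.932×10⁻⁸)·cos120° / (0.0860)² = -6.036×10⁴ V.

V ≈ -6.04×10⁴ V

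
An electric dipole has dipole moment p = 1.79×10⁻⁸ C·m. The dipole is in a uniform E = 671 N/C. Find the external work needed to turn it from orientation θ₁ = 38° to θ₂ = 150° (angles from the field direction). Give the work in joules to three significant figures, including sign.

W_ext = ΔU = U(θ₂) − U(θ₁) = −pE cosθ₂ − (−pE cosθ₁) = pE(cosθ₁ − cosθ₂).
W = (1.79×10⁻⁸)(671)·(cos38° − cos150°) = (1.201×10⁻⁵)·(+1.6540) = 1.987×10⁻⁵ J.

W ≈ 1.99×10⁻⁵ J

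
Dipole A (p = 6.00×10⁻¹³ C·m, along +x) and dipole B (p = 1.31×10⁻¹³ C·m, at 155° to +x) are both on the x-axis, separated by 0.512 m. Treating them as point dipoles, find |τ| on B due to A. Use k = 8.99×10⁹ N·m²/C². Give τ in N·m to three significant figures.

The second dipole sits on the axis of the first, so the field there is axial: E₁ = 2kp₁/r³ along +x.
E₁ = 2(8.99×10⁹)(6.00×10⁻¹³)/(0.512)³ = 0.08038 N/C.
Torque on the second dipole: τ = p₂ E₁ sinθ.
τ = (1.31×10⁻¹³)(0.08038)·sin155° = 4.450×10⁻¹⁵ N·m.

τ ≈ 4.45×10⁻¹⁵ N·m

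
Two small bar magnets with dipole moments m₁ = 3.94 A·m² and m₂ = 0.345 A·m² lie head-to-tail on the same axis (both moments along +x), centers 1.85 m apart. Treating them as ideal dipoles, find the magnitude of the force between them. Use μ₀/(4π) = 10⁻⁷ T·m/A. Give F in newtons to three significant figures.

On-axis B of dipole 1: B = (μ₀/4π)·2m₁/r³. Force on dipole 2: F = m₂·dB/dr.
dB/dr = −(μ₀/4π)·6m₁/r⁴, so |F| = (μ₀/4π)·6m₁m₂/r⁴.
F = 6(10⁻⁷)(3.94)(0.345)/(1.85)⁴ = 6.963×10⁻⁸ N.

F ≈ 6.96×10⁻⁸ N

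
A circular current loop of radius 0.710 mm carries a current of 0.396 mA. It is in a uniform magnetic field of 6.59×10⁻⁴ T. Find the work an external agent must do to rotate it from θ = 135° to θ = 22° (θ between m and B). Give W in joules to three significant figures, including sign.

W ≈ -6.75×10⁻¹³ J

Magnetic moment m = IA = Iπa² = (3.96×10⁻⁴)·π·(7.10×10⁻⁴)² = 6.271×10⁻¹⁰ A·m².
W_ext = ΔU = −mB cosθ₂ + mB cosθ₁ = mB(cosθ₁ − cosθ₂).
W = (6.271×10⁻¹⁰)(6.59×10⁻⁴)·(cos135° − cos22°) = (4.133×10⁻¹³)·(-1.6343) = -6.754×10⁻¹³ J.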